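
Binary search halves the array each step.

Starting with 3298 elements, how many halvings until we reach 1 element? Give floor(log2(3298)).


3298 / 2 = 1649
1649 / 2 = 824
824 / 2 = 412
412 / 2 = 206
206 / 2 = 103
103 / 2 = 51
51 / 2 = 25
25 / 2 = 12
12 / 2 = 6
6 / 2 = 3
3 / 2 = 1
Reached 1 after 11 halvings

11


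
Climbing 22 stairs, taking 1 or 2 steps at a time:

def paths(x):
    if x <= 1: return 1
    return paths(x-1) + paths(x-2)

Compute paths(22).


Building up from base cases:
paths(0) = 1
paths(1) = 1
paths(2) = paths(1) + paths(0) = 1 + 1 = 2
paths(3) = paths(2) + paths(1) = 2 + 1 = 3
paths(4) = paths(3) + paths(2) = 3 + 2 = 5
paths(5) = paths(4) + paths(3) = 5 + 3 = 8
paths(6) = paths(5) + paths(4) = 8 + 5 = 13
paths(7) = paths(6) + paths(5) = 13 + 8 = 21
paths(8) = paths(7) + paths(6) = 21 + 13 = 34
paths(9) = paths(8) + paths(7) = 34 + 21 = 55
paths(10) = paths(9) + paths(8) = 55 + 34 = 89
paths(11) = paths(10) + paths(9) = 89 + 55 = 144
paths(12) = paths(11) + paths(10) = 144 + 89 = 233
paths(13) = paths(12) + paths(11) = 233 + 144 = 377
paths(14) = paths(13) + paths(12) = 377 + 233 = 610
paths(15) = paths(14) + paths(13) = 610 + 377 = 987
paths(16) = paths(15) + paths(14) = 987 + 610 = 1597
paths(17) = paths(16) + paths(15) = 1597 + 987 = 2584
paths(18) = paths(17) + paths(16) = 2584 + 1597 = 4181
paths(19) = paths(18) + paths(17) = 4181 + 2584 = 6765
paths(20) = paths(19) + paths(18) = 6765 + 4181 = 10946
paths(21) = paths(20) + paths(19) = 10946 + 6765 = 17711
paths(22) = paths(21) + paths(20) = 17711 + 10946 = 28657

28657


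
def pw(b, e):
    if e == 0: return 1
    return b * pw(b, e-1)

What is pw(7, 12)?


pw(7, 12)
= 7 * pw(7, 11)
= 7 * 7 * pw(7, 10)
= 7 * 7 * 7 * pw(7, 9)
= 7 * 7 * 7 * 7 * pw(7, 8)
= 7 * 7 * 7 * 7 * 7 * pw(7, 7)
= 7 * 7 * 7 * 7 * 7 * 7 * pw(7, 6)
= 7 * 7 * 7 * 7 * 7 * 7 * 7 * pw(7, 5)
= 7 * 7 * 7 * 7 * 7 * 7 * 7 * 7 * pw(7, 4)
= 7 * 7 * 7 * 7 * 7 * 7 * 7 * 7 * 7 * pw(7, 3)
= 7 * 7 * 7 * 7 * 7 * 7 * 7 * 7 * 7 * 7 * pw(7, 2)
= 7 * 7 * 7 * 7 * 7 * 7 * 7 * 7 * 7 * 7 * 7 * pw(7, 1)
= 7 * 7 * 7 * 7 * 7 * 7 * 7 * 7 * 7 * 7 * 7 * 7 * pw(7, 0)
= 7 * 7 * 7 * 7 * 7 * 7 * 7 * 7 * 7 * 7 * 7 * 7 * 1
= 13841287201

13841287201


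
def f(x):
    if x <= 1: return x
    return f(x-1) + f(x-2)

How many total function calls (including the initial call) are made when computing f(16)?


Let C(n) = total calls for f(n)
C(0) = 1, C(1) = 1
C(2) = 1 + C(1) + C(0) = 1 + 1 + 1 = 3
C(3) = 1 + C(2) + C(1) = 1 + 3 + 1 = 5
C(4) = 1 + C(3) + C(2) = 1 + 5 + 3 = 9
C(5) = 1 + C(4) + C(3) = 1 + 9 + 5 = 15
C(6) = 1 + C(5) + C(4) = 1 + 15 + 9 = 25
C(7) = 1 + C(6) + C(5) = 1 + 25 + 15 = 41
C(8) = 1 + C(7) + C(6) = 1 + 41 + 25 = 67
C(9) = 1 + C(8) + C(7) = 1 + 67 + 41 = 109
C(10) = 1 + C(9) + C(8) = 1 + 109 + 67 = 177
C(11) = 1 + C(10) + C(9) = 1 + 177 + 109 = 287
C(12) = 1 + C(11) + C(10) = 1 + 287 + 177 = 465
C(13) = 1 + C(12) + C(11) = 1 + 465 + 287 = 753
C(14) = 1 + C(13) + C(12) = 1 + 753 + 465 = 1219
C(15) = 1 + C(14) + C(13) = 1 + 1219 + 753 = 1973
C(16) = 1 + C(15) + C(14) = 1 + 1973 + 1219 = 3193

3193


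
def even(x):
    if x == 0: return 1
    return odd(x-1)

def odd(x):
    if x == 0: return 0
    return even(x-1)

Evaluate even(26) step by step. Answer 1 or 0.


even(26) = odd(25)
odd(25) = even(24)
even(24) = odd(23)
odd(23) = even(22)
even(22) = odd(21)
odd(21) = even(20)
even(20) = odd(19)
odd(19) = even(18)
even(18) = odd(17)
odd(17) = even(16)
even(16) = odd(15)
odd(15) = even(14)
even(14) = odd(13)
odd(13) = even(12)
even(12) = odd(11)
odd(11) = even(10)
even(10) = odd(9)
odd(9) = even(8)
even(8) = odd(7)
odd(7) = even(6)
even(6) = odd(5)
odd(5) = even(4)
even(4) = odd(3)
odd(3) = even(2)
even(2) = odd(1)
odd(1) = even(0)
even(0) = 1  (base case)
Result: 1

1


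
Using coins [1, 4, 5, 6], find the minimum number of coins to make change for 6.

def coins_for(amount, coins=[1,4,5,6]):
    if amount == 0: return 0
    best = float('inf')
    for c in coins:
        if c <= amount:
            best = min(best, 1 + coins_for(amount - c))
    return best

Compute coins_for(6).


Building up with DP:
coins_for(0) = 0
coins_for(1) = min(1+coins_for(0)=1+0=1) = 1
coins_for(2) = min(1+coins_for(1)=1+1=2) = 2
coins_for(3) = min(1+coins_for(2)=1+2=3) = 3
coins_for(4) = min(1+coins_for(3)=1+3=4, 1+coins_for(0)=1+0=1) = 1
coins_for(5) = min(1+coins_for(4)=1+1=2, 1+coins_for(1)=1+1=2, 1+coins_for(0)=1+0=1) = 1
coins_for(6) = min(1+coins_for(5)=1+1=2, 1+coins_for(2)=1+2=3, 1+coins_for(1)=1+1=2, 1+coins_for(0)=1+0=1) = 1

1


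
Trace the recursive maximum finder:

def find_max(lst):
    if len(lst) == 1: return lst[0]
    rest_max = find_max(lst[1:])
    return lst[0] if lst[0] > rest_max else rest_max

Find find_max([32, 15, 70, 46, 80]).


find_max([32, 15, 70, 46, 80]): compare 32 with find_max([15, 70, 46, 80])
find_max([15, 70, 46, 80]): compare 15 with find_max([70, 46, 80])
find_max([70, 46, 80]): compare 70 with find_max([46, 80])
find_max([46, 80]): compare 46 with find_max([80])
find_max([80]) = 80  (base case)
Compare 46 with 80 -> 80
Compare 70 with 80 -> 80
Compare 15 with 80 -> 80
Compare 32 with 80 -> 80

80


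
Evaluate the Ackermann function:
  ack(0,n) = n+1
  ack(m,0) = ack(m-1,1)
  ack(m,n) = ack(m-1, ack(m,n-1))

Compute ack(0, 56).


ack(0, 56) = 57
Result: ack(0, 56) = 57

57


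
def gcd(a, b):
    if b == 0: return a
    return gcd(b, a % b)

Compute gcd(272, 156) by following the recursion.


gcd(272, 156) = gcd(156, 116)
gcd(156, 116) = gcd(116, 40)
gcd(116, 40) = gcd(40, 36)
gcd(40, 36) = gcd(36, 4)
gcd(36, 4) = gcd(4, 0)
gcd(4, 0) = 4  (base case)

4


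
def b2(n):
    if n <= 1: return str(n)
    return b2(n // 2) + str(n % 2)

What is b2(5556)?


b2(5556) = b2(2778) + '0'
b2(2778) = b2(1389) + '0'
b2(1389) = b2(694) + '1'
b2(694) = b2(347) + '0'
b2(347) = b2(173) + '1'
b2(173) = b2(86) + '1'
b2(86) = b2(43) + '0'
b2(43) = b2(21) + '1'
b2(21) = b2(10) + '1'
b2(10) = b2(5) + '0'
b2(5) = b2(2) + '1'
b2(2) = b2(1) + '0'
b2(1) = '1'  (base case)
Concatenating: '1' + '0' + '1' + '0' + '1' + '1' + '0' + '1' + '1' + '0' + '1' + '0' + '0' = '1010110110100'

1010110110100


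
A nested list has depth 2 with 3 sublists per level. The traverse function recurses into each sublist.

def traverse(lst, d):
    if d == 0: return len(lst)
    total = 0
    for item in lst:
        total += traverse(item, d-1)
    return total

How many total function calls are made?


At depth 0 (root): 1 call
At depth 1: each of 1 parents calls traverse on 3 children = 3 calls
At depth 2: each of 3 parents calls traverse on 3 children = 9 calls
Total: 1 + 3 + 9 = 13

13


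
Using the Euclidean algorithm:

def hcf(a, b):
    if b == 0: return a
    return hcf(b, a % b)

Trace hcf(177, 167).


hcf(177, 167) = hcf(167, 10)
hcf(167, 10) = hcf(10, 7)
hcf(10, 7) = hcf(7, 3)
hcf(7, 3) = hcf(3, 1)
hcf(3, 1) = hcf(1, 0)
hcf(1, 0) = 1  (base case)

1


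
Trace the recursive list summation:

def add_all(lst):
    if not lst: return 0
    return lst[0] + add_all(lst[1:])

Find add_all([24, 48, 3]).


add_all([24, 48, 3]) = 24 + add_all([48, 3])
add_all([48, 3]) = 48 + add_all([3])
add_all([3]) = 3 + add_all([])
add_all([]) = 0  (base case)
Total: 24 + 48 + 3 + 0 = 75

75


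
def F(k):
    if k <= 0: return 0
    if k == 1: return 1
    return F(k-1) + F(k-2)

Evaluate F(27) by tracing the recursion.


Computing F(27) bottom-up:
F(0) = 0
F(1) = 1
F(2) = F(1) + F(0) = 1 + 0 = 1
F(3) = F(2) + F(1) = 1 + 1 = 2
F(4) = F(3) + F(2) = 2 + 1 = 3
F(5) = F(4) + F(3) = 3 + 2 = 5
F(6) = F(5) + F(4) = 5 + 3 = 8
F(7) = F(6) + F(5) = 8 + 5 = 13
F(8) = F(7) + F(6) = 13 + 8 = 21
F(9) = F(8) + F(7) = 21 + 13 = 34
F(10) = F(9) + F(8) = 34 + 21 = 55
F(11) = F(10) + F(9) = 55 + 34 = 89
F(12) = F(11) + F(10) = 89 + 55 = 144
F(13) = F(12) + F(11) = 144 + 89 = 233
F(14) = F(13) + F(12) = 233 + 144 = 377
F(15) = F(14) + F(13) = 377 + 233 = 610
F(16) = F(15) + F(14) = 610 + 377 = 987
F(17) = F(16) + F(15) = 987 + 610 = 1597
F(18) = F(17) + F(16) = 1597 + 987 = 2584
F(19) = F(18) + F(17) = 2584 + 1597 = 4181
F(20) = F(19) + F(18) = 4181 + 2584 = 6765
F(21) = F(20) + F(19) = 6765 + 4181 = 10946
F(22) = F(21) + F(20) = 10946 + 6765 = 17711
F(23) = F(22) + F(21) = 17711 + 10946 = 28657
F(24) = F(23) + F(22) = 28657 + 17711 = 46368
F(25) = F(24) + F(23) = 46368 + 28657 = 75025
F(26) = F(25) + F(24) = 75025 + 46368 = 121393
F(27) = F(26) + F(25) = 121393 + 75025 = 196418

196418


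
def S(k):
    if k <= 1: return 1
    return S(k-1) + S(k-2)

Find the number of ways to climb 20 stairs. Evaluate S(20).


Building up from base cases:
S(0) = 1
S(1) = 1
S(2) = S(1) + S(0) = 1 + 1 = 2
S(3) = S(2) + S(1) = 2 + 1 = 3
S(4) = S(3) + S(2) = 3 + 2 = 5
S(5) = S(4) + S(3) = 5 + 3 = 8
S(6) = S(5) + S(4) = 8 + 5 = 13
S(7) = S(6) + S(5) = 13 + 8 = 21
S(8) = S(7) + S(6) = 21 + 13 = 34
S(9) = S(8) + S(7) = 34 + 21 = 55
S(10) = S(9) + S(8) = 55 + 34 = 89
S(11) = S(10) + S(9) = 89 + 55 = 144
S(12) = S(11) + S(10) = 144 + 89 = 233
S(13) = S(12) + S(11) = 233 + 144 = 377
S(14) = S(13) + S(12) = 377 + 233 = 610
S(15) = S(14) + S(13) = 610 + 377 = 987
S(16) = S(15) + S(14) = 987 + 610 = 1597
S(17) = S(16) + S(15) = 1597 + 987 = 2584
S(18) = S(17) + S(16) = 2584 + 1597 = 4181
S(19) = S(18) + S(17) = 4181 + 2584 = 6765
S(20) = S(19) + S(18) = 6765 + 4181 = 10946

10946


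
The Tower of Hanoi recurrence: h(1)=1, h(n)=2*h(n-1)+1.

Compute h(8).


h(8) = 2 * h(7) + 1
h(7) = 2 * h(6) + 1
h(6) = 2 * h(5) + 1
h(5) = 2 * h(4) + 1
h(4) = 2 * h(3) + 1
h(3) = 2 * h(2) + 1
h(2) = 2 * h(1) + 1
h(1) = 1  (base case)
h(2) = 2 * 1 + 1 = 3
h(3) = 2 * 3 + 1 = 7
h(4) = 2 * 7 + 1 = 15
h(5) = 2 * 15 + 1 = 31
h(6) = 2 * 31 + 1 = 63
h(7) = 2 * 63 + 1 = 127
h(8) = 2 * 127 + 1 = 255

255


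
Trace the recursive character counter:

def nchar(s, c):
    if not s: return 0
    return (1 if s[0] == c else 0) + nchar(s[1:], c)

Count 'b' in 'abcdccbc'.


s[0]='a' != 'b' -> 0
s[0]='b' == 'b' -> 1
s[0]='c' != 'b' -> 0
s[0]='d' != 'b' -> 0
s[0]='c' != 'b' -> 0
s[0]='c' != 'b' -> 0
s[0]='b' == 'b' -> 1
s[0]='c' != 'b' -> 0
Sum: 0 + 1 + 0 + 0 + 0 + 0 + 1 + 0 = 2

2


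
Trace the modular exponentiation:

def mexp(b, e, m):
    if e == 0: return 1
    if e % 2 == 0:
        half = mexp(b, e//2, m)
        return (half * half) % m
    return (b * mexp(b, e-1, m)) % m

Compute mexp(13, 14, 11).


mexp(13, 14, 11): e is even, compute mexp(13, 7, 11)
  mexp(13, 7, 11): e is odd, compute mexp(13, 6, 11)
    mexp(13, 6, 11): e is even, compute mexp(13, 3, 11)
      mexp(13, 3, 11): e is odd, compute mexp(13, 2, 11)
        mexp(13, 2, 11): e is even, compute mexp(13, 1, 11)
          mexp(13, 1, 11): e is odd, compute mexp(13, 0, 11)
          mexp(13, 0, 11) = 1
          (13 * 1) % 11 = 2
        half=2, (2*2) % 11 = 4
      (13 * 4) % 11 = 8
    half=8, (8*8) % 11 = 9
  (13 * 9) % 11 = 7
half=7, (7*7) % 11 = 5

5


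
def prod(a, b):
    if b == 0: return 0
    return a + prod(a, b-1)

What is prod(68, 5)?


prod(68, 5) = 68 + prod(68, 4)
prod(68, 4) = 68 + prod(68, 3)
prod(68, 3) = 68 + prod(68, 2)
prod(68, 2) = 68 + prod(68, 1)
prod(68, 1) = 68 + prod(68, 0)
prod(68, 0) = 0  (base case)
Total: 68 + 68 + 68 + 68 + 68 + 0 = 340

340


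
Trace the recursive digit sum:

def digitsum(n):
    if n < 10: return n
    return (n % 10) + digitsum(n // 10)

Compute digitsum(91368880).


digitsum(91368880) = 0 + digitsum(9136888)
digitsum(9136888) = 8 + digitsum(913688)
digitsum(913688) = 8 + digitsum(91368)
digitsum(91368) = 8 + digitsum(9136)
digitsum(9136) = 6 + digitsum(913)
digitsum(913) = 3 + digitsum(91)
digitsum(91) = 1 + digitsum(9)
digitsum(9) = 9  (base case)
Total: 0 + 8 + 8 + 8 + 6 + 3 + 1 + 9 = 43

43


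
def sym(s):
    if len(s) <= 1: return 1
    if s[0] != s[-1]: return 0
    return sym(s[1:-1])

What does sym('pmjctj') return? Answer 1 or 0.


sym('pmjctj'): s[0]='p' != s[-1]='j' -> return 0
Result: 0 (not a palindrome)

0


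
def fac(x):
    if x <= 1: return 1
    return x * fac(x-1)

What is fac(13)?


fac(13)
= 13 * fac(12)
= 13 * 12 * fac(11)
= 13 * 12 * 11 * fac(10)
= 13 * 12 * 11 * 10 * fac(9)
= 13 * 12 * 11 * 10 * 9 * fac(8)
= 13 * 12 * 11 * 10 * 9 * 8 * fac(7)
= 13 * 12 * 11 * 10 * 9 * 8 * 7 * fac(6)
= 13 * 12 * 11 * 10 * 9 * 8 * 7 * 6 * fac(5)
= 13 * 12 * 11 * 10 * 9 * 8 * 7 * 6 * 5 * fac(4)
= 13 * 12 * 11 * 10 * 9 * 8 * 7 * 6 * 5 * 4 * fac(3)
= 13 * 12 * 11 * 10 * 9 * 8 * 7 * 6 * 5 * 4 * 3 * fac(2)
= 13 * 12 * 11 * 10 * 9 * 8 * 7 * 6 * 5 * 4 * 3 * 2 * fac(1)
= 13 * 12 * 11 * 10 * 9 * 8 * 7 * 6 * 5 * 4 * 3 * 2 * 1
= 6227020800

6227020800


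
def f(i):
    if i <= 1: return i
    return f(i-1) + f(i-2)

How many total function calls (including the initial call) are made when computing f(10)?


Let C(n) = total calls for f(n)
C(0) = 1, C(1) = 1
C(2) = 1 + C(1) + C(0) = 1 + 1 + 1 = 3
C(3) = 1 + C(2) + C(1) = 1 + 3 + 1 = 5
C(4) = 1 + C(3) + C(2) = 1 + 5 + 3 = 9
C(5) = 1 + C(4) + C(3) = 1 + 9 + 5 = 15
C(6) = 1 + C(5) + C(4) = 1 + 15 + 9 = 25
C(7) = 1 + C(6) + C(5) = 1 + 25 + 15 = 41
C(8) = 1 + C(7) + C(6) = 1 + 41 + 25 = 67
C(9) = 1 + C(8) + C(7) = 1 + 67 + 41 = 109
C(10) = 1 + C(9) + C(8) = 1 + 109 + 67 = 177

177


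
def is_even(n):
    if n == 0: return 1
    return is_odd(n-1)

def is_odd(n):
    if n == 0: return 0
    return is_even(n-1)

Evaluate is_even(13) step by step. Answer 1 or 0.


is_even(13) = is_odd(12)
is_odd(12) = is_even(11)
is_even(11) = is_odd(10)
is_odd(10) = is_even(9)
is_even(9) = is_odd(8)
is_odd(8) = is_even(7)
is_even(7) = is_odd(6)
is_odd(6) = is_even(5)
is_even(5) = is_odd(4)
is_odd(4) = is_even(3)
is_even(3) = is_odd(2)
is_odd(2) = is_even(1)
is_even(1) = is_odd(0)
is_odd(0) = 0  (base case)
Result: 0

0


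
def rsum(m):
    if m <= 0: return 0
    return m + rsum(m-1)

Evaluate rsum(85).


rsum(85)
= 85 + 84 + 83 + 82 + 81 + 80 + 79 + 78 + 77 + 76 + 75 + 74 + 73 + 72 + 71 + 70 + 69 + 68 + 67 + 66 + 65 + 64 + 63 + 62 + 61 + 60 + 59 + 58 + 57 + 56 + 55 + 54 + 53 + 52 + 51 + 50 + 49 + 48 + 47 + 46 + 45 + 44 + 43 + 42 + 41 + 40 + 39 + 38 + 37 + 36 + 35 + 34 + 33 + 32 + 31 + 30 + 29 + 28 + 27 + 26 + 25 + 24 + 23 + 22 + 21 + 20 + 19 + 18 + 17 + 16 + 15 + 14 + 13 + 12 + 11 + 10 + 9 + 8 + 7 + 6 + 5 + 4 + 3 + 2 + 1 + rsum(0)
= 85 + 84 + 83 + 82 + 81 + 80 + 79 + 78 + 77 + 76 + 75 + 74 + 73 + 72 + 71 + 70 + 69 + 68 + 67 + 66 + 65 + 64 + 63 + 62 + 61 + 60 + 59 + 58 + 57 + 56 + 55 + 54 + 53 + 52 + 51 + 50 + 49 + 48 + 47 + 46 + 45 + 44 + 43 + 42 + 41 + 40 + 39 + 38 + 37 + 36 + 35 + 34 + 33 + 32 + 31 + 30 + 29 + 28 + 27 + 26 + 25 + 24 + 23 + 22 + 21 + 20 + 19 + 18 + 17 + 16 + 15 + 14 + 13 + 12 + 11 + 10 + 9 + 8 + 7 + 6 + 5 + 4 + 3 + 2 + 1 + 0
= 3655

3655


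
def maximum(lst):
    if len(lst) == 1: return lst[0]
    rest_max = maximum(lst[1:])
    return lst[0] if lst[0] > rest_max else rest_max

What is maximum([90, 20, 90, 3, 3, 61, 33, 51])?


maximum([90, 20, 90, 3, 3, 61, 33, 51]): compare 90 with maximum([20, 90, 3, 3, 61, 33, 51])
maximum([20, 90, 3, 3, 61, 33, 51]): compare 20 with maximum([90, 3, 3, 61, 33, 51])
maximum([90, 3, 3, 61, 33, 51]): compare 90 with maximum([3, 3, 61, 33, 51])
maximum([3, 3, 61, 33, 51]): compare 3 with maximum([3, 61, 33, 51])
maximum([3, 61, 33, 51]): compare 3 with maximum([61, 33, 51])
maximum([61, 33, 51]): compare 61 with maximum([33, 51])
maximum([33, 51]): compare 33 with maximum([51])
maximum([51]) = 51  (base case)
Compare 33 with 51 -> 51
Compare 61 with 51 -> 61
Compare 3 with 61 -> 61
Compare 3 with 61 -> 61
Compare 90 with 61 -> 90
Compare 20 with 90 -> 90
Compare 90 with 90 -> 90

90


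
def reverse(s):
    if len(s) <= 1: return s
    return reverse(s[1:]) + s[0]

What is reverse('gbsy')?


reverse('gbsy') = reverse('bsy') + 'g'
reverse('bsy') = reverse('sy') + 'b'
reverse('sy') = reverse('y') + 's'
reverse('y') = 'y'  (base case)
Concatenating: 'y' + 's' + 'b' + 'g' = 'ysbg'

ysbg


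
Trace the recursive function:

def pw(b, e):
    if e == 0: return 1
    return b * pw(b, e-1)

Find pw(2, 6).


pw(2, 6)
= 2 * pw(2, 5)
= 2 * 2 * pw(2, 4)
= 2 * 2 * 2 * pw(2, 3)
= 2 * 2 * 2 * 2 * pw(2, 2)
= 2 * 2 * 2 * 2 * 2 * pw(2, 1)
= 2 * 2 * 2 * 2 * 2 * 2 * pw(2, 0)
= 2 * 2 * 2 * 2 * 2 * 2 * 1
= 64

64


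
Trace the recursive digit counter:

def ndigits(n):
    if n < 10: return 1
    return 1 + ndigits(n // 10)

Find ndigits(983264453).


ndigits(983264453) = 1 + ndigits(98326445)
ndigits(98326445) = 1 + ndigits(9832644)
ndigits(9832644) = 1 + ndigits(983264)
ndigits(983264) = 1 + ndigits(98326)
ndigits(98326) = 1 + ndigits(9832)
ndigits(9832) = 1 + ndigits(983)
ndigits(983) = 1 + ndigits(98)
ndigits(98) = 1 + ndigits(9)
ndigits(9) = 1  (base case: 9 < 10)
Unwinding: 1 + 1 + 1 + 1 + 1 + 1 + 1 + 1 + 1 = 9

9


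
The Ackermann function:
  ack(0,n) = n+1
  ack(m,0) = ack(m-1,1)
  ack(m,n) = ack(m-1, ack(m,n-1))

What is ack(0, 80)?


ack(0, 80) = 81
Result: ack(0, 80) = 81

81


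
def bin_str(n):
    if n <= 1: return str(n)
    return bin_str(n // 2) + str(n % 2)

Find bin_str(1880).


bin_str(1880) = bin_str(940) + '0'
bin_str(940) = bin_str(470) + '0'
bin_str(470) = bin_str(235) + '0'
bin_str(235) = bin_str(117) + '1'
bin_str(117) = bin_str(58) + '1'
bin_str(58) = bin_str(29) + '0'
bin_str(29) = bin_str(14) + '1'
bin_str(14) = bin_str(7) + '0'
bin_str(7) = bin_str(3) + '1'
bin_str(3) = bin_str(1) + '1'
bin_str(1) = '1'  (base case)
Concatenating: '1' + '1' + '1' + '0' + '1' + '0' + '1' + '1' + '0' + '0' + '0' = '11101011000'

11101011000


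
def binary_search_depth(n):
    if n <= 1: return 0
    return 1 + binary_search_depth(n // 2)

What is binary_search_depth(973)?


973 / 2 = 486
486 / 2 = 243
243 / 2 = 121
121 / 2 = 60
60 / 2 = 30
30 / 2 = 15
15 / 2 = 7
7 / 2 = 3
3 / 2 = 1
Reached 1 after 9 halvings

9


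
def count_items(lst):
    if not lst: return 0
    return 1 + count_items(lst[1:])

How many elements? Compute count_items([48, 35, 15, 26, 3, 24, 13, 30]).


count_items([48, 35, 15, 26, 3, 24, 13, 30]) = 1 + count_items([35, 15, 26, 3, 24, 13, 30])
count_items([35, 15, 26, 3, 24, 13, 30]) = 1 + count_items([15, 26, 3, 24, 13, 30])
count_items([15, 26, 3, 24, 13, 30]) = 1 + count_items([26, 3, 24, 13, 30])
count_items([26, 3, 24, 13, 30]) = 1 + count_items([3, 24, 13, 30])
count_items([3, 24, 13, 30]) = 1 + count_items([24, 13, 30])
count_items([24, 13, 30]) = 1 + count_items([13, 30])
count_items([13, 30]) = 1 + count_items([30])
count_items([30]) = 1 + count_items([])
count_items([]) = 0  (base case)
Unwinding: 1 + 1 + 1 + 1 + 1 + 1 + 1 + 1 + 0 = 8

8


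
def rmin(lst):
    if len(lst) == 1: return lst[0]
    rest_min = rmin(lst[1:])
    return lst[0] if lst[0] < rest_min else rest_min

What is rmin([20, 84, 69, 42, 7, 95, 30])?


rmin([20, 84, 69, 42, 7, 95, 30]): compare 20 with rmin([84, 69, 42, 7, 95, 30])
rmin([84, 69, 42, 7, 95, 30]): compare 84 with rmin([69, 42, 7, 95, 30])
rmin([69, 42, 7, 95, 30]): compare 69 with rmin([42, 7, 95, 30])
rmin([42, 7, 95, 30]): compare 42 with rmin([7, 95, 30])
rmin([7, 95, 30]): compare 7 with rmin([95, 30])
rmin([95, 30]): compare 95 with rmin([30])
rmin([30]) = 30  (base case)
Compare 95 with 30 -> 30
Compare 7 with 30 -> 7
Compare 42 with 7 -> 7
Compare 69 with 7 -> 7
Compare 84 with 7 -> 7
Compare 20 with 7 -> 7

7


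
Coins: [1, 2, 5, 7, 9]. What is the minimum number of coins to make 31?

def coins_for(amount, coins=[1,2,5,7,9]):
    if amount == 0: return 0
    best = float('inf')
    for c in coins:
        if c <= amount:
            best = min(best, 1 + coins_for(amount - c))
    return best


Building up with DP:
coins_for(0) = 0
coins_for(1) = min(1+coins_for(0)=1+0=1) = 1
coins_for(2) = min(1+coins_for(1)=1+1=2, 1+coins_for(0)=1+0=1) = 1
coins_for(3) = min(1+coins_for(2)=1+1=2, 1+coins_for(1)=1+1=2) = 2
coins_for(4) = min(1+coins_for(3)=1+2=3, 1+coins_for(2)=1+1=2) = 2
coins_for(5) = min(1+coins_for(4)=1+2=3, 1+coins_for(3)=1+2=3, 1+coins_for(0)=1+0=1) = 1
coins_for(6) = min(1+coins_for(5)=1+1=2, 1+coins_for(4)=1+2=3, 1+coins_for(1)=1+1=2) = 2
coins_for(7) = min(1+coins_for(6)=1+2=3, 1+coins_for(5)=1+1=2, 1+coins_for(2)=1+1=2, 1+coins_for(0)=1+0=1) = 1
coins_for(8) = min(1+coins_for(7)=1+1=2, 1+coins_for(6)=1+2=3, 1+coins_for(3)=1+2=3, 1+coins_for(1)=1+1=2) = 2
coins_for(9) = min(1+coins_for(8)=1+2=3, 1+coins_for(7)=1+1=2, 1+coins_for(4)=1+2=3, 1+coins_for(2)=1+1=2, 1+coins_for(0)=1+0=1) = 1
coins_for(10) = min(1+coins_for(9)=1+1=2, 1+coins_for(8)=1+2=3, 1+coins_for(5)=1+1=2, 1+coins_for(3)=1+2=3, 1+coins_for(1)=1+1=2) = 2
coins_for(11) = min(1+coins_for(10)=1+2=3, 1+coins_for(9)=1+1=2, 1+coins_for(6)=1+2=3, 1+coins_for(4)=1+2=3, 1+coins_for(2)=1+1=2) = 2
coins_for(12) = min(1+coins_for(11)=1+2=3, 1+coins_for(10)=1+2=3, 1+coins_for(7)=1+1=2, 1+coins_for(5)=1+1=2, 1+coins_for(3)=1+2=3) = 2
coins_for(13) = min(1+coins_for(12)=1+2=3, 1+coins_for(11)=1+2=3, 1+coins_for(8)=1+2=3, 1+coins_for(6)=1+2=3, 1+coins_for(4)=1+2=3) = 3
coins_for(14) = min(1+coins_for(13)=1+3=4, 1+coins_for(12)=1+2=3, 1+coins_for(9)=1+1=2, 1+coins_for(7)=1+1=2, 1+coins_for(5)=1+1=2) = 2
coins_for(15) = min(1+coins_for(14)=1+2=3, 1+coins_for(13)=1+3=4, 1+coins_for(10)=1+2=3, 1+coins_for(8)=1+2=3, 1+coins_for(6)=1+2=3) = 3
coins_for(16) = min(1+coins_for(15)=1+3=4, 1+coins_for(14)=1+2=3, 1+coins_for(11)=1+2=3, 1+coins_for(9)=1+1=2, 1+coins_for(7)=1+1=2) = 2
coins_for(17) = min(1+coins_for(16)=1+2=3, 1+coins_for(15)=1+3=4, 1+coins_for(12)=1+2=3, 1+coins_for(10)=1+2=3, 1+coins_for(8)=1+2=3) = 3
coins_for(18) = min(1+coins_for(17)=1+3=4, 1+coins_for(16)=1+2=3, 1+coins_for(13)=1+3=4, 1+coins_for(11)=1+2=3, 1+coins_for(9)=1+1=2) = 2
coins_for(19) = min(1+coins_for(18)=1+2=3, 1+coins_for(17)=1+3=4, 1+coins_for(14)=1+2=3, 1+coins_for(12)=1+2=3, 1+coins_for(10)=1+2=3) = 3
coins_for(20) = min(1+coins_for(19)=1+3=4, 1+coins_for(18)=1+2=3, 1+coins_for(15)=1+3=4, 1+coins_for(13)=1+3=4, 1+coins_for(11)=1+2=3) = 3
coins_for(21) = min(1+coins_for(20)=1+3=4, 1+coins_for(19)=1+3=4, 1+coins_for(16)=1+2=3, 1+coins_for(14)=1+2=3, 1+coins_for(12)=1+2=3) = 3
coins_for(22) = min(1+coins_for(21)=1+3=4, 1+coins_for(20)=1+3=4, 1+coins_for(17)=1+3=4, 1+coins_for(15)=1+3=4, 1+coins_for(13)=1+3=4) = 4
coins_for(23) = min(1+coins_for(22)=1+4=5, 1+coins_for(21)=1+3=4, 1+coins_for(18)=1+2=3, 1+coins_for(16)=1+2=3, 1+coins_for(14)=1+2=3) = 3
coins_for(24) = min(1+coins_for(23)=1+3=4, 1+coins_for(22)=1+4=5, 1+coins_for(19)=1+3=4, 1+coins_for(17)=1+3=4, 1+coins_for(15)=1+3=4) = 4
coins_for(25) = min(1+coins_for(24)=1+4=5, 1+coins_for(23)=1+3=4, 1+coins_for(20)=1+3=4, 1+coins_for(18)=1+2=3, 1+coins_for(16)=1+2=3) = 3
coins_for(26) = min(1+coins_for(25)=1+3=4, 1+coins_for(24)=1+4=5, 1+coins_for(21)=1+3=4, 1+coins_for(19)=1+3=4, 1+coins_for(17)=1+3=4) = 4
coins_for(27) = min(1+coins_for(26)=1+4=5, 1+coins_for(25)=1+3=4, 1+coins_for(22)=1+4=5, 1+coins_for(20)=1+3=4, 1+coins_for(18)=1+2=3) = 3
coins_for(28) = min(1+coins_for(27)=1+3=4, 1+coins_for(26)=1+4=5, 1+coins_for(23)=1+3=4, 1+coins_for(21)=1+3=4, 1+coins_for(19)=1+3=4) = 4
coins_for(29) = min(1+coins_for(28)=1+4=5, 1+coins_for(27)=1+3=4, 1+coins_for(24)=1+4=5, 1+coins_for(22)=1+4=5, 1+coins_for(20)=1+3=4) = 4
coins_for(30) = min(1+coins_for(29)=1+4=5, 1+coins_for(28)=1+4=5, 1+coins_for(25)=1+3=4, 1+coins_for(23)=1+3=4, 1+coins_for(21)=1+3=4) = 4
coins_for(31) = min(1+coins_for(30)=1+4=5, 1+coins_for(29)=1+4=5, 1+coins_for(26)=1+4=5, 1+coins_for(24)=1+4=5, 1+coins_for(22)=1+4=5) = 5

5


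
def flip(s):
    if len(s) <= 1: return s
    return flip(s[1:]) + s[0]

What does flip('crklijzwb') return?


flip('crklijzwb') = flip('rklijzwb') + 'c'
flip('rklijzwb') = flip('klijzwb') + 'r'
flip('klijzwb') = flip('lijzwb') + 'k'
flip('lijzwb') = flip('ijzwb') + 'l'
flip('ijzwb') = flip('jzwb') + 'i'
flip('jzwb') = flip('zwb') + 'j'
flip('zwb') = flip('wb') + 'z'
flip('wb') = flip('b') + 'w'
flip('b') = 'b'  (base case)
Concatenating: 'b' + 'w' + 'z' + 'j' + 'i' + 'l' + 'k' + 'r' + 'c' = 'bwzjilkrc'

bwzjilkrc


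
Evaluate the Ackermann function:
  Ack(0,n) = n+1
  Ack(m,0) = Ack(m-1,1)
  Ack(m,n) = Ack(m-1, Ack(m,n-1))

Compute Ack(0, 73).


Ack(0, 73) = 74
Result: Ack(0, 73) = 74

74


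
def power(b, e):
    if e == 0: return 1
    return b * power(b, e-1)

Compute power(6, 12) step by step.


power(6, 12)
= 6 * power(6, 11)
= 6 * 6 * power(6, 10)
= 6 * 6 * 6 * power(6, 9)
= 6 * 6 * 6 * 6 * power(6, 8)
= 6 * 6 * 6 * 6 * 6 * power(6, 7)
= 6 * 6 * 6 * 6 * 6 * 6 * power(6, 6)
= 6 * 6 * 6 * 6 * 6 * 6 * 6 * power(6, 5)
= 6 * 6 * 6 * 6 * 6 * 6 * 6 * 6 * power(6, 4)
= 6 * 6 * 6 * 6 * 6 * 6 * 6 * 6 * 6 * power(6, 3)
= 6 * 6 * 6 * 6 * 6 * 6 * 6 * 6 * 6 * 6 * power(6, 2)
= 6 * 6 * 6 * 6 * 6 * 6 * 6 * 6 * 6 * 6 * 6 * power(6, 1)
= 6 * 6 * 6 * 6 * 6 * 6 * 6 * 6 * 6 * 6 * 6 * 6 * power(6, 0)
= 6 * 6 * 6 * 6 * 6 * 6 * 6 * 6 * 6 * 6 * 6 * 6 * 1
= 2176782336

2176782336


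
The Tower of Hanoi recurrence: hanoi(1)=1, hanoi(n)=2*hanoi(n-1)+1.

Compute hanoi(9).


hanoi(9) = 2 * hanoi(8) + 1
hanoi(8) = 2 * hanoi(7) + 1
hanoi(7) = 2 * hanoi(6) + 1
hanoi(6) = 2 * hanoi(5) + 1
hanoi(5) = 2 * hanoi(4) + 1
hanoi(4) = 2 * hanoi(3) + 1
hanoi(3) = 2 * hanoi(2) + 1
hanoi(2) = 2 * hanoi(1) + 1
hanoi(1) = 1  (base case)
hanoi(2) = 2 * 1 + 1 = 3
hanoi(3) = 2 * 3 + 1 = 7
hanoi(4) = 2 * 7 + 1 = 15
hanoi(5) = 2 * 15 + 1 = 31
hanoi(6) = 2 * 31 + 1 = 63
hanoi(7) = 2 * 63 + 1 = 127
hanoi(8) = 2 * 127 + 1 = 255
hanoi(9) = 2 * 255 + 1 = 511

511


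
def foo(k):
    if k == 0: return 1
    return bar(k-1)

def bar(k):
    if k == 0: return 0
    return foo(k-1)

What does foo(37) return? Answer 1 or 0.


foo(37) = bar(36)
bar(36) = foo(35)
foo(35) = bar(34)
bar(34) = foo(33)
foo(33) = bar(32)
bar(32) = foo(31)
foo(31) = bar(30)
bar(30) = foo(29)
foo(29) = bar(28)
bar(28) = foo(27)
foo(27) = bar(26)
bar(26) = foo(25)
foo(25) = bar(24)
bar(24) = foo(23)
foo(23) = bar(22)
bar(22) = foo(21)
foo(21) = bar(20)
bar(20) = foo(19)
foo(19) = bar(18)
bar(18) = foo(17)
foo(17) = bar(16)
bar(16) = foo(15)
foo(15) = bar(14)
bar(14) = foo(13)
foo(13) = bar(12)
bar(12) = foo(11)
foo(11) = bar(10)
bar(10) = foo(9)
foo(9) = bar(8)
bar(8) = foo(7)
foo(7) = bar(6)
bar(6) = foo(5)
foo(5) = bar(4)
bar(4) = foo(3)
foo(3) = bar(2)
bar(2) = foo(1)
foo(1) = bar(0)
bar(0) = 0  (base case)
Result: 0

0


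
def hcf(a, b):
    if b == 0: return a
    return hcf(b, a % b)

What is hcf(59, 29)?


hcf(59, 29) = hcf(29, 1)
hcf(29, 1) = hcf(1, 0)
hcf(1, 0) = 1  (base case)

1


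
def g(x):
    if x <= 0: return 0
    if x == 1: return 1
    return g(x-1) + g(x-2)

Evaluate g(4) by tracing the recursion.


Computing g(4) bottom-up:
g(0) = 0
g(1) = 1
g(2) = g(1) + g(0) = 1 + 0 = 1
g(3) = g(2) + g(1) = 1 + 1 = 2
g(4) = g(3) + g(2) = 2 + 1 = 3

3


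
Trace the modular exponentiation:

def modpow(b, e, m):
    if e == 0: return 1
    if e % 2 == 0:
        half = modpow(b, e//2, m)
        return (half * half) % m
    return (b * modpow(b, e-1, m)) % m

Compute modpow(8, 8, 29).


modpow(8, 8, 29): e is even, compute modpow(8, 4, 29)
  modpow(8, 4, 29): e is even, compute modpow(8, 2, 29)
    modpow(8, 2, 29): e is even, compute modpow(8, 1, 29)
      modpow(8, 1, 29): e is odd, compute modpow(8, 0, 29)
        modpow(8, 0, 29) = 1
      (8 * 1) % 29 = 8
    half=8, (8*8) % 29 = 6
  half=6, (6*6) % 29 = 7
half=7, (7*7) % 29 = 20

20


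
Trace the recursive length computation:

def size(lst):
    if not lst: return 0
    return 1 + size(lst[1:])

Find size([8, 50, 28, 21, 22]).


size([8, 50, 28, 21, 22]) = 1 + size([50, 28, 21, 22])
size([50, 28, 21, 22]) = 1 + size([28, 21, 22])
size([28, 21, 22]) = 1 + size([21, 22])
size([21, 22]) = 1 + size([22])
size([22]) = 1 + size([])
size([]) = 0  (base case)
Unwinding: 1 + 1 + 1 + 1 + 1 + 0 = 5

5


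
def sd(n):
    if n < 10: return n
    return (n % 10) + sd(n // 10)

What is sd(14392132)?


sd(14392132) = 2 + sd(1439213)
sd(1439213) = 3 + sd(143921)
sd(143921) = 1 + sd(14392)
sd(14392) = 2 + sd(1439)
sd(1439) = 9 + sd(143)
sd(143) = 3 + sd(14)
sd(14) = 4 + sd(1)
sd(1) = 1  (base case)
Total: 2 + 3 + 1 + 2 + 9 + 3 + 4 + 1 = 25

25


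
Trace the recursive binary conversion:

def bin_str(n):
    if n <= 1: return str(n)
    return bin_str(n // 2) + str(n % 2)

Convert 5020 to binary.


bin_str(5020) = bin_str(2510) + '0'
bin_str(2510) = bin_str(1255) + '0'
bin_str(1255) = bin_str(627) + '1'
bin_str(627) = bin_str(313) + '1'
bin_str(313) = bin_str(156) + '1'
bin_str(156) = bin_str(78) + '0'
bin_str(78) = bin_str(39) + '0'
bin_str(39) = bin_str(19) + '1'
bin_str(19) = bin_str(9) + '1'
bin_str(9) = bin_str(4) + '1'
bin_str(4) = bin_str(2) + '0'
bin_str(2) = bin_str(1) + '0'
bin_str(1) = '1'  (base case)
Concatenating: '1' + '0' + '0' + '1' + '1' + '1' + '0' + '0' + '1' + '1' + '1' + '0' + '0' = '1001110011100'

1001110011100


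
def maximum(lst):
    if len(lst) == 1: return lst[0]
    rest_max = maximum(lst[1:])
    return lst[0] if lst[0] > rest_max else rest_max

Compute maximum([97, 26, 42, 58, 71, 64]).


maximum([97, 26, 42, 58, 71, 64]): compare 97 with maximum([26, 42, 58, 71, 64])
maximum([26, 42, 58, 71, 64]): compare 26 with maximum([42, 58, 71, 64])
maximum([42, 58, 71, 64]): compare 42 with maximum([58, 71, 64])
maximum([58, 71, 64]): compare 58 with maximum([71, 64])
maximum([71, 64]): compare 71 with maximum([64])
maximum([64]) = 64  (base case)
Compare 71 with 64 -> 71
Compare 58 with 71 -> 71
Compare 42 with 71 -> 71
Compare 26 with 71 -> 71
Compare 97 with 71 -> 97

97


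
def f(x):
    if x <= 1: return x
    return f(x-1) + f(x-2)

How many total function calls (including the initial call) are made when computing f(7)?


Let C(n) = total calls for f(n)
C(0) = 1, C(1) = 1
C(2) = 1 + C(1) + C(0) = 1 + 1 + 1 = 3
C(3) = 1 + C(2) + C(1) = 1 + 3 + 1 = 5
C(4) = 1 + C(3) + C(2) = 1 + 5 + 3 = 9
C(5) = 1 + C(4) + C(3) = 1 + 9 + 5 = 15
C(6) = 1 + C(5) + C(4) = 1 + 15 + 9 = 25
C(7) = 1 + C(6) + C(5) = 1 + 25 + 15 = 41

41


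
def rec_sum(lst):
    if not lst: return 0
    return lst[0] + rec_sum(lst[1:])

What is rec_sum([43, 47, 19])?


rec_sum([43, 47, 19]) = 43 + rec_sum([47, 19])
rec_sum([47, 19]) = 47 + rec_sum([19])
rec_sum([19]) = 19 + rec_sum([])
rec_sum([]) = 0  (base case)
Total: 43 + 47 + 19 + 0 = 109

109


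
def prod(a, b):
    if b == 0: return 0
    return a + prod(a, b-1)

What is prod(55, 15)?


prod(55, 15) = 55 + prod(55, 14)
prod(55, 14) = 55 + prod(55, 13)
prod(55, 13) = 55 + prod(55, 12)
prod(55, 12) = 55 + prod(55, 11)
prod(55, 11) = 55 + prod(55, 10)
prod(55, 10) = 55 + prod(55, 9)
prod(55, 9) = 55 + prod(55, 8)
prod(55, 8) = 55 + prod(55, 7)
prod(55, 7) = 55 + prod(55, 6)
prod(55, 6) = 55 + prod(55, 5)
prod(55, 5) = 55 + prod(55, 4)
prod(55, 4) = 55 + prod(55, 3)
prod(55, 3) = 55 + prod(55, 2)
prod(55, 2) = 55 + prod(55, 1)
prod(55, 1) = 55 + prod(55, 0)
prod(55, 0) = 0  (base case)
Total: 55 + 55 + 55 + 55 + 55 + 55 + 55 + 55 + 55 + 55 + 55 + 55 + 55 + 55 + 55 + 0 = 825

825


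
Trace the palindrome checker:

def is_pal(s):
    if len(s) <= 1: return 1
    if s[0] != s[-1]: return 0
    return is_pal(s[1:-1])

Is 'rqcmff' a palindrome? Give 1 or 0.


is_pal('rqcmff'): s[0]='r' != s[-1]='f' -> return 0
Result: 0 (not a palindrome)

0


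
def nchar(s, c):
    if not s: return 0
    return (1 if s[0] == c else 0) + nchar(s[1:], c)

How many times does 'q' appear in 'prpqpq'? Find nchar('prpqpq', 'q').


s[0]='p' != 'q' -> 0
s[0]='r' != 'q' -> 0
s[0]='p' != 'q' -> 0
s[0]='q' == 'q' -> 1
s[0]='p' != 'q' -> 0
s[0]='q' == 'q' -> 1
Sum: 0 + 0 + 0 + 1 + 0 + 1 = 2

2


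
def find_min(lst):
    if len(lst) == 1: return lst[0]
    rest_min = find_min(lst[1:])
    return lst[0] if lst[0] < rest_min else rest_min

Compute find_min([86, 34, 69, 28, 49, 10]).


find_min([86, 34, 69, 28, 49, 10]): compare 86 with find_min([34, 69, 28, 49, 10])
find_min([34, 69, 28, 49, 10]): compare 34 with find_min([69, 28, 49, 10])
find_min([69, 28, 49, 10]): compare 69 with find_min([28, 49, 10])
find_min([28, 49, 10]): compare 28 with find_min([49, 10])
find_min([49, 10]): compare 49 with find_min([10])
find_min([10]) = 10  (base case)
Compare 49 with 10 -> 10
Compare 28 with 10 -> 10
Compare 69 with 10 -> 10
Compare 34 with 10 -> 10
Compare 86 with 10 -> 10

10


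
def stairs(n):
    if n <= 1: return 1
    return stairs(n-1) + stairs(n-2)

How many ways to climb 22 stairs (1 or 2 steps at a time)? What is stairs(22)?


Building up from base cases:
stairs(0) = 1
stairs(1) = 1
stairs(2) = stairs(1) + stairs(0) = 1 + 1 = 2
stairs(3) = stairs(2) + stairs(1) = 2 + 1 = 3
stairs(4) = stairs(3) + stairs(2) = 3 + 2 = 5
stairs(5) = stairs(4) + stairs(3) = 5 + 3 = 8
stairs(6) = stairs(5) + stairs(4) = 8 + 5 = 13
stairs(7) = stairs(6) + stairs(5) = 13 + 8 = 21
stairs(8) = stairs(7) + stairs(6) = 21 + 13 = 34
stairs(9) = stairs(8) + stairs(7) = 34 + 21 = 55
stairs(10) = stairs(9) + stairs(8) = 55 + 34 = 89
stairs(11) = stairs(10) + stairs(9) = 89 + 55 = 144
stairs(12) = stairs(11) + stairs(10) = 144 + 89 = 233
stairs(13) = stairs(12) + stairs(11) = 233 + 144 = 377
stairs(14) = stairs(13) + stairs(12) = 377 + 233 = 610
stairs(15) = stairs(14) + stairs(13) = 610 + 377 = 987
stairs(16) = stairs(15) + stairs(14) = 987 + 610 = 1597
stairs(17) = stairs(16) + stairs(15) = 1597 + 987 = 2584
stairs(18) = stairs(17) + stairs(16) = 2584 + 1597 = 4181
stairs(19) = stairs(18) + stairs(17) = 4181 + 2584 = 6765
stairs(20) = stairs(19) + stairs(18) = 6765 + 4181 = 10946
stairs(21) = stairs(20) + stairs(19) = 10946 + 6765 = 17711
stairs(22) = stairs(21) + stairs(20) = 17711 + 10946 = 28657

28657


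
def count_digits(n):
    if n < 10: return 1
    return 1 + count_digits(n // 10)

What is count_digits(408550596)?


count_digits(408550596) = 1 + count_digits(40855059)
count_digits(40855059) = 1 + count_digits(4085505)
count_digits(4085505) = 1 + count_digits(408550)
count_digits(408550) = 1 + count_digits(40855)
count_digits(40855) = 1 + count_digits(4085)
count_digits(4085) = 1 + count_digits(408)
count_digits(408) = 1 + count_digits(40)
count_digits(40) = 1 + count_digits(4)
count_digits(4) = 1  (base case: 4 < 10)
Unwinding: 1 + 1 + 1 + 1 + 1 + 1 + 1 + 1 + 1 = 9

9


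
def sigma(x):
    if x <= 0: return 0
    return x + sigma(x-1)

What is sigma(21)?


sigma(21)
= 21 + 20 + 19 + 18 + 17 + 16 + 15 + 14 + 13 + 12 + 11 + 10 + 9 + 8 + 7 + 6 + 5 + 4 + 3 + 2 + 1 + sigma(0)
= 21 + 20 + 19 + 18 + 17 + 16 + 15 + 14 + 13 + 12 + 11 + 10 + 9 + 8 + 7 + 6 + 5 + 4 + 3 + 2 + 1 + 0
= 231

231


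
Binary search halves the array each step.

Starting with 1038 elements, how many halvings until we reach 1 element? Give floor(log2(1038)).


1038 / 2 = 519
519 / 2 = 259
259 / 2 = 129
129 / 2 = 64
64 / 2 = 32
32 / 2 = 16
16 / 2 = 8
8 / 2 = 4
4 / 2 = 2
2 / 2 = 1
Reached 1 after 10 halvings

10


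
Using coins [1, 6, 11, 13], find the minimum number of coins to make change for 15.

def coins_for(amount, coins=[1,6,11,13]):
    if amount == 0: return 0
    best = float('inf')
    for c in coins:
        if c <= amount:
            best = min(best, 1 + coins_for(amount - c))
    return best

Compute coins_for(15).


Building up with DP:
coins_for(0) = 0
coins_for(1) = min(1+coins_for(0)=1+0=1) = 1
coins_for(2) = min(1+coins_for(1)=1+1=2) = 2
coins_for(3) = min(1+coins_for(2)=1+2=3) = 3
coins_for(4) = min(1+coins_for(3)=1+3=4) = 4
coins_for(5) = min(1+coins_for(4)=1+4=5) = 5
coins_for(6) = min(1+coins_for(5)=1+5=6, 1+coins_for(0)=1+0=1) = 1
coins_for(7) = min(1+coins_for(6)=1+1=2, 1+coins_for(1)=1+1=2) = 2
coins_for(8) = min(1+coins_for(7)=1+2=3, 1+coins_for(2)=1+2=3) = 3
coins_for(9) = min(1+coins_for(8)=1+3=4, 1+coins_for(3)=1+3=4) = 4
coins_for(10) = min(1+coins_for(9)=1+4=5, 1+coins_for(4)=1+4=5) = 5
coins_for(11) = min(1+coins_for(10)=1+5=6, 1+coins_for(5)=1+5=6, 1+coins_for(0)=1+0=1) = 1
coins_for(12) = min(1+coins_for(11)=1+1=2, 1+coins_for(6)=1+1=2, 1+coins_for(1)=1+1=2) = 2
coins_for(13) = min(1+coins_for(12)=1+2=3, 1+coins_for(7)=1+2=3, 1+coins_for(2)=1+2=3, 1+coins_for(0)=1+0=1) = 1
coins_for(14) = min(1+coins_for(13)=1+1=2, 1+coins_for(8)=1+3=4, 1+coins_for(3)=1+3=4, 1+coins_for(1)=1+1=2) = 2
coins_for(15) = min(1+coins_for(14)=1+2=3, 1+coins_for(9)=1+4=5, 1+coins_for(4)=1+4=5, 1+coins_for(2)=1+2=3) = 3

3


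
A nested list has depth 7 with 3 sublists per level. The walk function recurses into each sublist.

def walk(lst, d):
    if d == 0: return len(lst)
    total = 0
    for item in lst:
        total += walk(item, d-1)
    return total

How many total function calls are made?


At depth 0 (root): 1 call
At depth 1: each of 1 parents calls walk on 3 children = 3 calls
At depth 2: each of 3 parents calls walk on 3 children = 9 calls
At depth 3: each of 9 parents calls walk on 3 children = 27 calls
At depth 4: each of 27 parents calls walk on 3 children = 81 calls
At depth 5: each of 81 parents calls walk on 3 children = 243 calls
At depth 6: each of 243 parents calls walk on 3 children = 729 calls
At depth 7: each of 729 parents calls walk on 3 children = 2187 calls
Total: 1 + 3 + 9 + 27 + 81 + 243 + 729 + 2187 = 3280

3280


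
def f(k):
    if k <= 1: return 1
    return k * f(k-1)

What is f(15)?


f(15)
= 15 * f(14)
= 15 * 14 * f(13)
= 15 * 14 * 13 * f(12)
= 15 * 14 * 13 * 12 * f(11)
= 15 * 14 * 13 * 12 * 11 * f(10)
= 15 * 14 * 13 * 12 * 11 * 10 * f(9)
= 15 * 14 * 13 * 12 * 11 * 10 * 9 * f(8)
= 15 * 14 * 13 * 12 * 11 * 10 * 9 * 8 * f(7)
= 15 * 14 * 13 * 12 * 11 * 10 * 9 * 8 * 7 * f(6)
= 15 * 14 * 13 * 12 * 11 * 10 * 9 * 8 * 7 * 6 * f(5)
= 15 * 14 * 13 * 12 * 11 * 10 * 9 * 8 * 7 * 6 * 5 * f(4)
= 15 * 14 * 13 * 12 * 11 * 10 * 9 * 8 * 7 * 6 * 5 * 4 * f(3)
= 15 * 14 * 13 * 12 * 11 * 10 * 9 * 8 * 7 * 6 * 5 * 4 * 3 * f(2)
= 15 * 14 * 13 * 12 * 11 * 10 * 9 * 8 * 7 * 6 * 5 * 4 * 3 * 2 * f(1)
= 15 * 14 * 13 * 12 * 11 * 10 * 9 * 8 * 7 * 6 * 5 * 4 * 3 * 2 * 1
= 1307674368000

1307674368000


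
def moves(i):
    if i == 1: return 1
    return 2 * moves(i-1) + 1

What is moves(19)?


moves(19) = 2 * moves(18) + 1
moves(18) = 2 * moves(17) + 1
moves(17) = 2 * moves(16) + 1
moves(16) = 2 * moves(15) + 1
moves(15) = 2 * moves(14) + 1
moves(14) = 2 * moves(13) + 1
moves(13) = 2 * moves(12) + 1
moves(12) = 2 * moves(11) + 1
moves(11) = 2 * moves(10) + 1
moves(10) = 2 * moves(9) + 1
moves(9) = 2 * moves(8) + 1
moves(8) = 2 * moves(7) + 1
moves(7) = 2 * moves(6) + 1
moves(6) = 2 * moves(5) + 1
moves(5) = 2 * moves(4) + 1
moves(4) = 2 * moves(3) + 1
moves(3) = 2 * moves(2) + 1
moves(2) = 2 * moves(1) + 1
moves(1) = 1  (base case)
moves(2) = 2 * 1 + 1 = 3
moves(3) = 2 * 3 + 1 = 7
moves(4) = 2 * 7 + 1 = 15
moves(5) = 2 * 15 + 1 = 31
moves(6) = 2 * 31 + 1 = 63
moves(7) = 2 * 63 + 1 = 127
moves(8) = 2 * 127 + 1 = 255
moves(9) = 2 * 255 + 1 = 511
moves(10) = 2 * 511 + 1 = 1023
moves(11) = 2 * 1023 + 1 = 2047
moves(12) = 2 * 2047 + 1 = 4095
moves(13) = 2 * 4095 + 1 = 8191
moves(14) = 2 * 8191 + 1 = 16383
moves(15) = 2 * 16383 + 1 = 32767
moves(16) = 2 * 32767 + 1 = 65535
moves(17) = 2 * 65535 + 1 = 131071
moves(18) = 2 * 131071 + 1 = 262143
moves(19) = 2 * 262143 + 1 = 524287

524287


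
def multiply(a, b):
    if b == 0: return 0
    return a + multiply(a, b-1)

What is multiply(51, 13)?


multiply(51, 13) = 51 + multiply(51, 12)
multiply(51, 12) = 51 + multiply(51, 11)
multiply(51, 11) = 51 + multiply(51, 10)
multiply(51, 10) = 51 + multiply(51, 9)
multiply(51, 9) = 51 + multiply(51, 8)
multiply(51, 8) = 51 + multiply(51, 7)
multiply(51, 7) = 51 + multiply(51, 6)
multiply(51, 6) = 51 + multiply(51, 5)
multiply(51, 5) = 51 + multiply(51, 4)
multiply(51, 4) = 51 + multiply(51, 3)
multiply(51, 3) = 51 + multiply(51, 2)
multiply(51, 2) = 51 + multiply(51, 1)
multiply(51, 1) = 51 + multiply(51, 0)
multiply(51, 0) = 0  (base case)
Total: 51 + 51 + 51 + 51 + 51 + 51 + 51 + 51 + 51 + 51 + 51 + 51 + 51 + 0 = 663

663


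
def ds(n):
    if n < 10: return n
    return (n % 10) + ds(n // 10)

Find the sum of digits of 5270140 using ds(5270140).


ds(5270140) = 0 + ds(527014)
ds(527014) = 4 + ds(52701)
ds(52701) = 1 + ds(5270)
ds(5270) = 0 + ds(527)
ds(527) = 7 + ds(52)
ds(52) = 2 + ds(5)
ds(5) = 5  (base case)
Total: 0 + 4 + 1 + 0 + 7 + 2 + 5 = 19

19


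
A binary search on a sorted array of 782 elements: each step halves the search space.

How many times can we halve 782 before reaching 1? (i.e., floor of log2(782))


782 / 2 = 391
391 / 2 = 195
195 / 2 = 97
97 / 2 = 48
48 / 2 = 24
24 / 2 = 12
12 / 2 = 6
6 / 2 = 3
3 / 2 = 1
Reached 1 after 9 halvings

9
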